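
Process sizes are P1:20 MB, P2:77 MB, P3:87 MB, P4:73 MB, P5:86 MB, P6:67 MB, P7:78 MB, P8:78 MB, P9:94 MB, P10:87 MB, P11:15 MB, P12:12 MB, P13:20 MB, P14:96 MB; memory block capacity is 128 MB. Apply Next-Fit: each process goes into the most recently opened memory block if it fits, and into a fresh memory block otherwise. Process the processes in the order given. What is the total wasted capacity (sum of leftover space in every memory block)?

memory block 1: place P1 (20 MB), 108 MB left
memory block 1: place P2 (77 MB), 31 MB left
memory block 2: place P3 (87 MB), 41 MB left
memory block 3: place P4 (73 MB), 55 MB left
memory block 4: place P5 (86 MB), 42 MB left
memory block 5: place P6 (67 MB), 61 MB left
memory block 6: place P7 (78 MB), 50 MB left
memory block 7: place P8 (78 MB), 50 MB left
memory block 8: place P9 (94 MB), 34 MB left
memory block 9: place P10 (87 MB), 41 MB left
memory block 9: place P11 (15 MB), 26 MB left
memory block 9: place P12 (12 MB), 14 MB left
memory block 10: place P13 (20 MB), 108 MB left
memory block 10: place P14 (96 MB), 12 MB left
10 memory blocks × 128 MB = 1280 MB; used 890 MB; unused 390 MB.

390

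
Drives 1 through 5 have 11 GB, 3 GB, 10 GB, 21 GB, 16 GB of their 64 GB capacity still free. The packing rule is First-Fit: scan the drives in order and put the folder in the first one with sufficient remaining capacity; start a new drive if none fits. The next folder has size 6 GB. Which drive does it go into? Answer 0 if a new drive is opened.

1

Drives with room: drive 1 (11 GB), drive 3 (10 GB), drive 4 (21 GB), drive 5 (16 GB).
The first with room is drive 1.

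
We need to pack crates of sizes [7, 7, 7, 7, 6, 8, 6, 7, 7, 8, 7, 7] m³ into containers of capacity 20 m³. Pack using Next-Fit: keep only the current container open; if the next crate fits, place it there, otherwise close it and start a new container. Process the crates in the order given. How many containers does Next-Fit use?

6

Put 7 m³ in container 1; 13 m³ remain.
Put 7 m³ in container 1; 6 m³ remain.
Put 7 m³ in container 2; 13 m³ remain.
Put 7 m³ in container 2; 6 m³ remain.
Put 6 m³ in container 2; 0 m³ remain.
Put 8 m³ in container 3; 12 m³ remain.
Put 6 m³ in container 3; 6 m³ remain.
Put 7 m³ in container 4; 13 m³ remain.
Put 7 m³ in container 4; 6 m³ remain.
Put 8 m³ in container 5; 12 m³ remain.
Put 7 m³ in container 5; 5 m³ remain.
Put 7 m³ in container 6; 13 m³ remain.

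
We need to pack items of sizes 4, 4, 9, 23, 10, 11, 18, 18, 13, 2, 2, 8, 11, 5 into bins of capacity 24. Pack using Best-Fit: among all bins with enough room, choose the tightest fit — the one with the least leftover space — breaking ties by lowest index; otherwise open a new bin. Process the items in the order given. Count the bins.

bin 1: place 4, 20 left
bin 1: place 4, 16 left
bin 1: place 9, 7 left
bin 2: place 23, 1 left
bin 3: place 10, 14 left
bin 3: place 11, 3 left
bin 4: place 18, 6 left
bin 5: place 18, 6 left
bin 6: place 13, 11 left
bin 3: place 2, 1 left
bin 4: place 2, 4 left
bin 6: place 8, 3 left
bin 7: place 11, 13 left
bin 5: place 5, 1 left
Final bins: [4,4,9] [23] [10,11,2] [18,2] [18,5] [13,8] [11].

7 bins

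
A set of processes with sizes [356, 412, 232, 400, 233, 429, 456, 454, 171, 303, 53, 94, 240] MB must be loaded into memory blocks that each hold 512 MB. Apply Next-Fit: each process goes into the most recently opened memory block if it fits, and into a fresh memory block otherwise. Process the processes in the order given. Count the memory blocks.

memory block 1: place 356 MB, 156 MB left
memory block 2: place 412 MB, 100 MB left
memory block 3: place 232 MB, 280 MB left
memory block 4: place 400 MB, 112 MB left
memory block 5: place 233 MB, 279 MB left
memory block 6: place 429 MB, 83 MB left
memory block 7: place 456 MB, 56 MB left
memory block 8: place 454 MB, 58 MB left
memory block 9: place 171 MB, 341 MB left
memory block 9: place 303 MB, 38 MB left
memory block 10: place 53 MB, 459 MB left
memory block 10: place 94 MB, 365 MB left
memory block 10: place 240 MB, 125 MB left

10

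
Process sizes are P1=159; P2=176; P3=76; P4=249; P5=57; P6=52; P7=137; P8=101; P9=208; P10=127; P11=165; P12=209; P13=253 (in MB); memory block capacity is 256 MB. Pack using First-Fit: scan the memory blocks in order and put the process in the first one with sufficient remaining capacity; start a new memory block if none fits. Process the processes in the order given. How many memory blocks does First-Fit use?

memory block 1: place P1 (159 MB), 97 MB left
memory block 2: place P2 (176 MB), 80 MB left
memory block 1: place P3 (76 MB), 21 MB left
memory block 3: place P4 (249 MB), 7 MB left
memory block 2: place P5 (57 MB), 23 MB left
memory block 4: place P6 (52 MB), 204 MB left
memory block 4: place P7 (137 MB), 67 MB left
memory block 5: place P8 (101 MB), 155 MB left
memory block 6: place P9 (208 MB), 48 MB left
memory block 5: place P10 (127 MB), 28 MB left
memory block 7: place P11 (165 MB), 91 MB left
memory block 8: place P12 (209 MB), 47 MB left
memory block 9: place P13 (253 MB), 3 MB left
Final memory blocks: [159,76] [176,57] [249] [52,137] [101,127] [208] [165] [209] [253].

9 memory blocks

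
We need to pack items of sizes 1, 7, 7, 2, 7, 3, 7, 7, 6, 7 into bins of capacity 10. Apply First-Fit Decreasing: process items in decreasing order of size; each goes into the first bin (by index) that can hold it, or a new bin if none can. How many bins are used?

7 bins

Sorted descending: 7, 7, 7, 7, 7, 7, 6, 3, 2, 1.
bin 1: place 7, 3 left
bin 2: place 7, 3 left
bin 3: place 7, 3 left
bin 4: place 7, 3 left
bin 5: place 7, 3 left
bin 6: place 7, 3 left
bin 7: place 6, 4 left
bin 1: place 3, 0 left
bin 2: place 2, 1 left
bin 2: place 1, 0 left
Final bins: [7,3] [7,2,1] [7] [7] [7] [7] [6].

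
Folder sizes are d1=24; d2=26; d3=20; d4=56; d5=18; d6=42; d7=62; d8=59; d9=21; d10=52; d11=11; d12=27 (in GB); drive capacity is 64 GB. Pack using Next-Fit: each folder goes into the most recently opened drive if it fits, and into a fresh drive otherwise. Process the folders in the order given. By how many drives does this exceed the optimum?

2

Next-Fit: [24,26] [20] [56] [18,42] [62] [59] [21] [52,11] [27] → 9 drives.
Total size 418 GB; any packing needs at least ⌈418/64⌉ = 7 drives.
An optimal packing achieves that bound: [62] [59] [56] [52,11] [42,21] [27,26] [24,20,18] → 7 drives.
Excess: 9 − 7 = 2.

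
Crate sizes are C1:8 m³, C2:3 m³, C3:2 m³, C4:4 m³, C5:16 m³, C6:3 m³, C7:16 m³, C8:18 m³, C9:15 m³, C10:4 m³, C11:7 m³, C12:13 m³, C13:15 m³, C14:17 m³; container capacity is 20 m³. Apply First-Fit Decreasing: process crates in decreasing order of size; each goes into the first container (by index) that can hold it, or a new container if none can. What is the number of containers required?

8

Sorted descending: 18, 17, 16, 16, 15, 15, 13, 8, 7, 4, 4, 3, 3, 2.
18 m³ → container 1 (remaining 2 m³)
17 m³ → container 2 (remaining 3 m³)
16 m³ → container 3 (remaining 4 m³)
16 m³ → container 4 (remaining 4 m³)
15 m³ → container 5 (remaining 5 m³)
15 m³ → container 6 (remaining 5 m³)
13 m³ → container 7 (remaining 7 m³)
8 m³ → container 8 (remaining 12 m³)
7 m³ → container 7 (remaining 0 m³)
4 m³ → container 3 (remaining 0 m³)
4 m³ → container 4 (remaining 0 m³)
3 m³ → container 2 (remaining 0 m³)
3 m³ → container 5 (remaining 2 m³)
2 m³ → container 1 (remaining 0 m³)
Final containers: [18,2] [17,3] [16,4] [16,4] [15,3] [15] [13,7] [8].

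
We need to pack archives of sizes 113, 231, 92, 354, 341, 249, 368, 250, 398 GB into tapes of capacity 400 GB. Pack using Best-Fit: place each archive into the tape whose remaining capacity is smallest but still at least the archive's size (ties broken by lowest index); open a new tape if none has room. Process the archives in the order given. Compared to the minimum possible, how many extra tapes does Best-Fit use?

0

Best-Fit: [113,231] [92,249] [354] [341] [368] [250] [398] → 7 tapes.
7 archives exceed 200 GB (half the capacity), and no two of those can share a tape, so at least 7 tapes are needed.
So 7 is already optimal.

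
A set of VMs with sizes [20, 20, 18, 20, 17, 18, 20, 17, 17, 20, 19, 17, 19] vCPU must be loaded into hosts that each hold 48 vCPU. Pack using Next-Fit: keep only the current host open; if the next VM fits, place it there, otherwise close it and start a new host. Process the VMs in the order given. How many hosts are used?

7 hosts

host 1: place 20 vCPU, 28 vCPU left
host 1: place 20 vCPU, 8 vCPU left
host 2: place 18 vCPU, 30 vCPU left
host 2: place 20 vCPU, 10 vCPU left
host 3: place 17 vCPU, 31 vCPU left
host 3: place 18 vCPU, 13 vCPU left
host 4: place 20 vCPU, 28 vCPU left
host 4: place 17 vCPU, 11 vCPU left
host 5: place 17 vCPU, 31 vCPU left
host 5: place 20 vCPU, 11 vCPU left
host 6: place 19 vCPU, 29 vCPU left
host 6: place 17 vCPU, 12 vCPU left
host 7: place 19 vCPU, 29 vCPU left
Final hosts: [20,20] [18,20] [17,18] [20,17] [17,20] [19,17] [19].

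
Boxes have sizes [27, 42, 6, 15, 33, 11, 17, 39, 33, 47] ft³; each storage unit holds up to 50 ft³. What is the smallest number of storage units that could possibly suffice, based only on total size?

Total size = 27 + 42 + 6 + 15 + 33 + 11 + 17 + 39 + 33 + 47 = 270 ft³.
⌈270 / 50⌉ = 6.

6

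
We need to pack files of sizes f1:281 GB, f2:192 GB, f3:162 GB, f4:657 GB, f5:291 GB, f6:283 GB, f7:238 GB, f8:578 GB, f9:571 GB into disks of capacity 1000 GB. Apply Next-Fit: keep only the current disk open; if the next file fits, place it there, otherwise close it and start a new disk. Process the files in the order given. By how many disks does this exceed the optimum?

Next-Fit: [281,192,162] [657,291] [283,238] [578] [571] → 5 disks.
Total size 3253 GB; any packing needs at least ⌈3253/1000⌉ = 4 disks.
An optimal packing achieves that bound: [657,291] [578,283] [571,281] [238,192,162] → 4 disks.
Excess: 5 − 4 = 1.

1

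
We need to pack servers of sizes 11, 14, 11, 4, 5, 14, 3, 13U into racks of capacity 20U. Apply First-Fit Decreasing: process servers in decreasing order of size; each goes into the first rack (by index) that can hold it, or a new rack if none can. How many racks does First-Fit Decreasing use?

Sorted descending: 14, 14, 13, 11, 11, 5, 4, 3.
Put 14U in rack 1; 6U remain.
Put 14U in rack 2; 6U remain.
Put 13U in rack 3; 7U remain.
Put 11U in rack 4; 9U remain.
Put 11U in rack 5; 9U remain.
Put 5U in rack 1; 1U remain.
Put 4U in rack 2; 2U remain.
Put 3U in rack 3; 4U remain.

5 racks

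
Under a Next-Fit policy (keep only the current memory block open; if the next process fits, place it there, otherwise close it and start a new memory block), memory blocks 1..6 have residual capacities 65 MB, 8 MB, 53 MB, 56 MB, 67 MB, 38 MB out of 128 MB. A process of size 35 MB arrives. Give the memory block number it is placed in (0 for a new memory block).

Next-Fit only looks at memory block 6, which has 38 MB free.
35 MB fits there.

6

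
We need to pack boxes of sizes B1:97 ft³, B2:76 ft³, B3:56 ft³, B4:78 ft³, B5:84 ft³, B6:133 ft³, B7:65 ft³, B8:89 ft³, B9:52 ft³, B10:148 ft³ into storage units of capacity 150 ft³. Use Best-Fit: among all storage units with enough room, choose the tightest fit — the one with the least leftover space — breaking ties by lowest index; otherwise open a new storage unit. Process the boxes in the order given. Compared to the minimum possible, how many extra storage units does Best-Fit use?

0

Best-Fit: [97,52] [76,56] [78] [84,65] [133] [89] [148] → 7 storage units.
7 boxes exceed 75 ft³ (half the capacity), and no two of those can share a storage unit, so at least 7 storage units are needed.
So 7 is already optimal.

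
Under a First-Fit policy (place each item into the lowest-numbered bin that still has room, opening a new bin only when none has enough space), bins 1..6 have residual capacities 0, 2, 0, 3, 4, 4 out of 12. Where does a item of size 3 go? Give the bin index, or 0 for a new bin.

4

Bins with room: bin 4 (3), bin 5 (4), bin 6 (4).
The first with room is bin 4.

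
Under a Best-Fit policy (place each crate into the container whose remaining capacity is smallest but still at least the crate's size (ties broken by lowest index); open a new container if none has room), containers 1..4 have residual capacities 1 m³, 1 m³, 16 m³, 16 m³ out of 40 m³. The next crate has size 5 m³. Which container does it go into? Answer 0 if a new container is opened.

Containers with room: container 3 (16 m³), container 4 (16 m³).
Tightest fit is container 3 with 16 m³ free.

3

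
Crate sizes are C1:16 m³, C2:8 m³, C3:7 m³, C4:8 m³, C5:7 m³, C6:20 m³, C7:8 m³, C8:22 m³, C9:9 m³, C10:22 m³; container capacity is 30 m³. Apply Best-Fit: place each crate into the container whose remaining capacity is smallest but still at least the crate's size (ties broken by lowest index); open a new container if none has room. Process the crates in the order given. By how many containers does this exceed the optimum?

0

Best-Fit: [16,8] [7,8,7,8] [20,9] [22] [22] → 5 containers.
Total size 127 m³; any packing needs at least ⌈127/30⌉ = 5 containers.
So 5 is already optimal.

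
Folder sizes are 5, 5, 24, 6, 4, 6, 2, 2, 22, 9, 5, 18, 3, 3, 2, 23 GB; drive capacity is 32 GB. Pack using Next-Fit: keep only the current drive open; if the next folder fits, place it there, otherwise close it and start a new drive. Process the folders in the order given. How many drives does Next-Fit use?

6

Put 5 GB in drive 1; 27 GB remain.
Put 5 GB in drive 1; 22 GB remain.
Put 24 GB in drive 2; 8 GB remain.
Put 6 GB in drive 2; 2 GB remain.
Put 4 GB in drive 3; 28 GB remain.
Put 6 GB in drive 3; 22 GB remain.
Put 2 GB in drive 3; 20 GB remain.
Put 2 GB in drive 3; 18 GB remain.
Put 22 GB in drive 4; 10 GB remain.
Put 9 GB in drive 4; 1 GB remain.
Put 5 GB in drive 5; 27 GB remain.
Put 18 GB in drive 5; 9 GB remain.
Put 3 GB in drive 5; 6 GB remain.
Put 3 GB in drive 5; 3 GB remain.
Put 2 GB in drive 5; 1 GB remain.
Put 23 GB in drive 6; 9 GB remain.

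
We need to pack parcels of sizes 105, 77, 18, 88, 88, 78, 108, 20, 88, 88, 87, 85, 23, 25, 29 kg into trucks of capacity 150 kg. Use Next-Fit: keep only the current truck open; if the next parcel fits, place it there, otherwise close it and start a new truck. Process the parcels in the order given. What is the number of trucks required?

105 kg → truck 1 (remaining 45 kg)
77 kg → truck 2 (remaining 73 kg)
18 kg → truck 2 (remaining 55 kg)
88 kg → truck 3 (remaining 62 kg)
88 kg → truck 4 (remaining 62 kg)
78 kg → truck 5 (remaining 72 kg)
108 kg → truck 6 (remaining 42 kg)
20 kg → truck 6 (remaining 22 kg)
88 kg → truck 7 (remaining 62 kg)
88 kg → truck 8 (remaining 62 kg)
87 kg → truck 9 (remaining 63 kg)
85 kg → truck 10 (remaining 65 kg)
23 kg → truck 10 (remaining 42 kg)
25 kg → truck 10 (remaining 17 kg)
29 kg → truck 11 (remaining 121 kg)

11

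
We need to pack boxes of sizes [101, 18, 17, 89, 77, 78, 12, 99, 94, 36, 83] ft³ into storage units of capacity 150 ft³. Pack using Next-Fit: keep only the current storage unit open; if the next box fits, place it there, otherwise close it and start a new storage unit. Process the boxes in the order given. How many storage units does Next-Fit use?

101 ft³ → storage unit 1 (remaining 49 ft³)
18 ft³ → storage unit 1 (remaining 31 ft³)
17 ft³ → storage unit 1 (remaining 14 ft³)
89 ft³ → storage unit 2 (remaining 61 ft³)
77 ft³ → storage unit 3 (remaining 73 ft³)
78 ft³ → storage unit 4 (remaining 72 ft³)
12 ft³ → storage unit 4 (remaining 60 ft³)
99 ft³ → storage unit 5 (remaining 51 ft³)
94 ft³ → storage unit 6 (remaining 56 ft³)
36 ft³ → storage unit 6 (remaining 20 ft³)
83 ft³ → storage unit 7 (remaining 67 ft³)
Final storage units: [101,18,17] [89] [77] [78,12] [99] [94,36] [83].

7 storage units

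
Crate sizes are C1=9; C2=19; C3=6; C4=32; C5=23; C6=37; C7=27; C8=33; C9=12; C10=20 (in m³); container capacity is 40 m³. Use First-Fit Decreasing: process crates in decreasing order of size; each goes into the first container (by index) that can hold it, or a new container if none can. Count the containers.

6

Sorted descending: 37, 33, 32, 27, 23, 20, 19, 12, 9, 6.
Put 37 m³ in container 1; 3 m³ remain.
Put 33 m³ in container 2; 7 m³ remain.
Put 32 m³ in container 3; 8 m³ remain.
Put 27 m³ in container 4; 13 m³ remain.
Put 23 m³ in container 5; 17 m³ remain.
Put 20 m³ in container 6; 20 m³ remain.
Put 19 m³ in container 6; 1 m³ remain.
Put 12 m³ in container 4; 1 m³ remain.
Put 9 m³ in container 5; 8 m³ remain.
Put 6 m³ in container 2; 1 m³ remain.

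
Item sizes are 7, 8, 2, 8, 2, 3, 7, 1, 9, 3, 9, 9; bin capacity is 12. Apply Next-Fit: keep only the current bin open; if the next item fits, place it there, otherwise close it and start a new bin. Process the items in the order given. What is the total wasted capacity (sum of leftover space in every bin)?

bin 1: place 7, 5 left
bin 2: place 8, 4 left
bin 2: place 2, 2 left
bin 3: place 8, 4 left
bin 3: place 2, 2 left
bin 4: place 3, 9 left
bin 4: place 7, 2 left
bin 4: place 1, 1 left
bin 5: place 9, 3 left
bin 5: place 3, 0 left
bin 6: place 9, 3 left
bin 7: place 9, 3 left
7 bins × 12 = 84; used 68; unused 16.

16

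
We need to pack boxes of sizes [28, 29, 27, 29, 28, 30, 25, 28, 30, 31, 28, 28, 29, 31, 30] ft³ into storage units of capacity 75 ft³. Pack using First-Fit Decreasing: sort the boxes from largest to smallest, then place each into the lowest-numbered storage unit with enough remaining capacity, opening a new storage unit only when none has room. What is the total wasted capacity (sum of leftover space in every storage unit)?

Sorted descending: 31, 31, 30, 30, 30, 29, 29, 29, 28, 28, 28, 28, 28, 27, 25.
Put 31 ft³ in storage unit 1; 44 ft³ remain.
Put 31 ft³ in storage unit 1; 13 ft³ remain.
Put 30 ft³ in storage unit 2; 45 ft³ remain.
Put 30 ft³ in storage unit 2; 15 ft³ remain.
Put 30 ft³ in storage unit 3; 45 ft³ remain.
Put 29 ft³ in storage unit 3; 16 ft³ remain.
Put 29 ft³ in storage unit 4; 46 ft³ remain.
Put 29 ft³ in storage unit 4; 17 ft³ remain.
Put 28 ft³ in storage unit 5; 47 ft³ remain.
Put 28 ft³ in storage unit 5; 19 ft³ remain.
Put 28 ft³ in storage unit 6; 47 ft³ remain.
Put 28 ft³ in storage unit 6; 19 ft³ remain.
Put 28 ft³ in storage unit 7; 47 ft³ remain.
Put 27 ft³ in storage unit 7; 20 ft³ remain.
Put 25 ft³ in storage unit 8; 50 ft³ remain.
8 storage units × 75 ft³ = 600 ft³; used 431 ft³; unused 169 ft³.

169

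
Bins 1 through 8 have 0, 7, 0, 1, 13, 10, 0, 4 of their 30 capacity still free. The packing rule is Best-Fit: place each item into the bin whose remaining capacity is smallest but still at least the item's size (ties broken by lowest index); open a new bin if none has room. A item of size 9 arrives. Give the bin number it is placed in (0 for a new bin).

6

Bins with room: bin 5 (13), bin 6 (10).
Tightest fit is bin 6 with 10 free.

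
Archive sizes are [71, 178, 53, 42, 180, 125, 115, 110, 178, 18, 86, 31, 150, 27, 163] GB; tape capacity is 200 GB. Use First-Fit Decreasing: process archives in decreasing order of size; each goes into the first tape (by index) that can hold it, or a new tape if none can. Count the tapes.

Sorted descending: 180, 178, 178, 163, 150, 125, 115, 110, 86, 71, 53, 42, 31, 27, 18.
tape 1: place 180 GB, 20 GB left
tape 2: place 178 GB, 22 GB left
tape 3: place 178 GB, 22 GB left
tape 4: place 163 GB, 37 GB left
tape 5: place 150 GB, 50 GB left
tape 6: place 125 GB, 75 GB left
tape 7: place 115 GB, 85 GB left
tape 8: place 110 GB, 90 GB left
tape 8: place 86 GB, 4 GB left
tape 6: place 71 GB, 4 GB left
tape 7: place 53 GB, 32 GB left
tape 5: place 42 GB, 8 GB left
tape 4: place 31 GB, 6 GB left
tape 7: place 27 GB, 5 GB left
tape 1: place 18 GB, 2 GB left
Final tapes: [180,18] [178] [178] [163,31] [150,42] [125,71] [115,53,27] [110,86].

8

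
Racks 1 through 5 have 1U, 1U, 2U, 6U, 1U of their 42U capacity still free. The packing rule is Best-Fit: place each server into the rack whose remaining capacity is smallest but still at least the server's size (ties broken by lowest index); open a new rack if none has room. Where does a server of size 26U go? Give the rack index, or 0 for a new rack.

No rack has ≥ 26U free, so a new rack is opened.

0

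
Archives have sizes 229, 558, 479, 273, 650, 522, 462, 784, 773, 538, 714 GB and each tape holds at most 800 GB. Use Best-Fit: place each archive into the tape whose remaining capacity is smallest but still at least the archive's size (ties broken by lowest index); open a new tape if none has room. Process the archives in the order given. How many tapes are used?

9

tape 1: place 229 GB, 571 GB left
tape 1: place 558 GB, 13 GB left
tape 2: place 479 GB, 321 GB left
tape 2: place 273 GB, 48 GB left
tape 3: place 650 GB, 150 GB left
tape 4: place 522 GB, 278 GB left
tape 5: place 462 GB, 338 GB left
tape 6: place 784 GB, 16 GB left
tape 7: place 773 GB, 27 GB left
tape 8: place 538 GB, 262 GB left
tape 9: place 714 GB, 86 GB left
Final tapes: [229,558] [479,273] [650] [522] [462] [784] [773] [538] [714].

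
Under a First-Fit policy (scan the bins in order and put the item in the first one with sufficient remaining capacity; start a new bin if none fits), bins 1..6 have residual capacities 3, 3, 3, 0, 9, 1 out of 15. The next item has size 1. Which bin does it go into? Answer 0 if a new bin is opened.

1

Bins with room: bin 1 (3), bin 2 (3), bin 3 (3), bin 5 (9), bin 6 (1).
The first with room is bin 1.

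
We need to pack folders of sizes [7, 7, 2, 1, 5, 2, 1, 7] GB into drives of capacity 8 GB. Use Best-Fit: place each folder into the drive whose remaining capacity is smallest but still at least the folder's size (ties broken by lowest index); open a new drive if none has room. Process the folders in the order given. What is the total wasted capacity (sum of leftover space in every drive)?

8

Put 7 GB in drive 1; 1 GB remain.
Put 7 GB in drive 2; 1 GB remain.
Put 2 GB in drive 3; 6 GB remain.
Put 1 GB in drive 1; 0 GB remain.
Put 5 GB in drive 3; 1 GB remain.
Put 2 GB in drive 4; 6 GB remain.
Put 1 GB in drive 2; 0 GB remain.
Put 7 GB in drive 5; 1 GB remain.
5 drives × 8 GB = 40 GB; used 32 GB; unused 8 GB.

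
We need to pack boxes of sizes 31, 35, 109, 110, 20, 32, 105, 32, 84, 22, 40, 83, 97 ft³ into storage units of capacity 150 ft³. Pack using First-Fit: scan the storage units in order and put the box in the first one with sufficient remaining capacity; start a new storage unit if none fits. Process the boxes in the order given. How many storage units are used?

storage unit 1: place 31 ft³, 119 ft³ left
storage unit 1: place 35 ft³, 84 ft³ left
storage unit 2: place 109 ft³, 41 ft³ left
storage unit 3: place 110 ft³, 40 ft³ left
storage unit 1: place 20 ft³, 64 ft³ left
storage unit 1: place 32 ft³, 32 ft³ left
storage unit 4: place 105 ft³, 45 ft³ left
storage unit 1: place 32 ft³, 0 ft³ left
storage unit 5: place 84 ft³, 66 ft³ left
storage unit 2: place 22 ft³, 19 ft³ left
storage unit 3: place 40 ft³, 0 ft³ left
storage unit 6: place 83 ft³, 67 ft³ left
storage unit 7: place 97 ft³, 53 ft³ left
Final storage units: [31,35,20,32,32] [109,22] [110,40] [105] [84] [83] [97].

7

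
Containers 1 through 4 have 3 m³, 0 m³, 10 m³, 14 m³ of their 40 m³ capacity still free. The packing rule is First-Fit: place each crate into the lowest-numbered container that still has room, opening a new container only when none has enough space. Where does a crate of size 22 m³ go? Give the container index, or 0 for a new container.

No container has ≥ 22 m³ free, so a new container is opened.

0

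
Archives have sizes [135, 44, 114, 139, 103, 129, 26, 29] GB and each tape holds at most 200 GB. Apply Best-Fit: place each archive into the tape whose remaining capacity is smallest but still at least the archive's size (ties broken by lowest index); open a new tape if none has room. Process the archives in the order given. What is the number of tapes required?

tape 1: place 135 GB, 65 GB left
tape 1: place 44 GB, 21 GB left
tape 2: place 114 GB, 86 GB left
tape 3: place 139 GB, 61 GB left
tape 4: place 103 GB, 97 GB left
tape 5: place 129 GB, 71 GB left
tape 3: place 26 GB, 35 GB left
tape 3: place 29 GB, 6 GB left
Final tapes: [135,44] [114] [139,26,29] [103] [129].

5 tapes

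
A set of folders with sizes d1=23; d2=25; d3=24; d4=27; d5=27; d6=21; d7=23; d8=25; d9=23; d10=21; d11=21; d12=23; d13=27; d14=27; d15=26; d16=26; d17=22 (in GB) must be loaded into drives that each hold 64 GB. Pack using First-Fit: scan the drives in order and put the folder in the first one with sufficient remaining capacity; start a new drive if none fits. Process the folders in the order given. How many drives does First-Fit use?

Put d1 (23 GB) in drive 1; 41 GB remain.
Put d2 (25 GB) in drive 1; 16 GB remain.
Put d3 (24 GB) in drive 2; 40 GB remain.
Put d4 (27 GB) in drive 2; 13 GB remain.
Put d5 (27 GB) in drive 3; 37 GB remain.
Put d6 (21 GB) in drive 3; 16 GB remain.
Put d7 (23 GB) in drive 4; 41 GB remain.
Put d8 (25 GB) in drive 4; 16 GB remain.
Put d9 (23 GB) in drive 5; 41 GB remain.
Put d10 (21 GB) in drive 5; 20 GB remain.
Put d11 (21 GB) in drive 6; 43 GB remain.
Put d12 (23 GB) in drive 6; 20 GB remain.
Put d13 (27 GB) in drive 7; 37 GB remain.
Put d14 (27 GB) in drive 7; 10 GB remain.
Put d15 (26 GB) in drive 8; 38 GB remain.
Put d16 (26 GB) in drive 8; 12 GB remain.
Put d17 (22 GB) in drive 9; 42 GB remain.

9 drives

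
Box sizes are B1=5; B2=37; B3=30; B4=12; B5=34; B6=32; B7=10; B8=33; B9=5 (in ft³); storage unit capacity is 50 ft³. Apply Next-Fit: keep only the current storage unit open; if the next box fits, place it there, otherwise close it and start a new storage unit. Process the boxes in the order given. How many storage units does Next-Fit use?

storage unit 1: place B1 (5 ft³), 45 ft³ left
storage unit 1: place B2 (37 ft³), 8 ft³ left
storage unit 2: place B3 (30 ft³), 20 ft³ left
storage unit 2: place B4 (12 ft³), 8 ft³ left
storage unit 3: place B5 (34 ft³), 16 ft³ left
storage unit 4: place B6 (32 ft³), 18 ft³ left
storage unit 4: place B7 (10 ft³), 8 ft³ left
storage unit 5: place B8 (33 ft³), 17 ft³ left
storage unit 5: place B9 (5 ft³), 12 ft³ left
Final storage units: [5,37] [30,12] [34] [32,10] [33,5].

5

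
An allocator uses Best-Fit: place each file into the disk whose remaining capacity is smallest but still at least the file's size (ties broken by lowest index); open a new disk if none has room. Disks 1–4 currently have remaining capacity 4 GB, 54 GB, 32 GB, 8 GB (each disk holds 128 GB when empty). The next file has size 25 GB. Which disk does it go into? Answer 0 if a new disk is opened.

Disks with room: disk 2 (54 GB), disk 3 (32 GB).
Tightest fit is disk 3 with 32 GB free.

3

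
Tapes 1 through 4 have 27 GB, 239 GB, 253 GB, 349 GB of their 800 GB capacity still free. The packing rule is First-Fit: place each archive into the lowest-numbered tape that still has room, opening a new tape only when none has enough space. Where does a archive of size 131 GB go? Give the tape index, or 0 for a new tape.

2

Tapes with room: tape 2 (239 GB), tape 3 (253 GB), tape 4 (349 GB).
The first with room is tape 2.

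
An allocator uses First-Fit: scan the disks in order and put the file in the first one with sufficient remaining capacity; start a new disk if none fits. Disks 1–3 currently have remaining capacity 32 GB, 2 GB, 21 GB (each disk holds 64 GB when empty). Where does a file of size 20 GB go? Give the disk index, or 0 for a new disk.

1

Disks with room: disk 1 (32 GB), disk 3 (21 GB).
The first with room is disk 1.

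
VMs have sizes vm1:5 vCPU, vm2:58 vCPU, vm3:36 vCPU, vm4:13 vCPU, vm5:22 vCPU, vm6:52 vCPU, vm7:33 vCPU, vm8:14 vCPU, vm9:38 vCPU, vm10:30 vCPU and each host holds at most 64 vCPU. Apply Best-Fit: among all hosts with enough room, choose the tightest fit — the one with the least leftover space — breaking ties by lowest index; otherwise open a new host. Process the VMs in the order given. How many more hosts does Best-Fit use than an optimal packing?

Best-Fit: [5,58] [36,13,14] [22,33] [52] [38] [30] → 6 hosts.
Total size 301 vCPU; any packing needs at least ⌈301/64⌉ = 5 hosts.
An optimal packing achieves that bound: [58,5] [52] [38,22] [36,14,13] [33,30] → 5 hosts.
Excess: 6 − 5 = 1.

1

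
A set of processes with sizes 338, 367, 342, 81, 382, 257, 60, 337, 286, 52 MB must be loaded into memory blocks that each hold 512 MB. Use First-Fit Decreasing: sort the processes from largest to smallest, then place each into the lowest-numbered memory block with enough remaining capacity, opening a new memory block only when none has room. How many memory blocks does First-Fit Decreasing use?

Sorted descending: 382, 367, 342, 338, 337, 286, 257, 81, 60, 52.
382 MB → memory block 1 (remaining 130 MB)
367 MB → memory block 2 (remaining 145 MB)
342 MB → memory block 3 (remaining 170 MB)
338 MB → memory block 4 (remaining 174 MB)
337 MB → memory block 5 (remaining 175 MB)
286 MB → memory block 6 (remaining 226 MB)
257 MB → memory block 7 (remaining 255 MB)
81 MB → memory block 1 (remaining 49 MB)
60 MB → memory block 2 (remaining 85 MB)
52 MB → memory block 2 (remaining 33 MB)
Final memory blocks: [382,81] [367,60,52] [342] [338] [337] [286] [257].

7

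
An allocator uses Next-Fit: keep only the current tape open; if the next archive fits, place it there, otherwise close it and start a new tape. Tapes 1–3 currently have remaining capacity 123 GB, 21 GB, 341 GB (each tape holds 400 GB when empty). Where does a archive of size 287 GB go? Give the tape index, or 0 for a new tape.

Next-Fit only looks at tape 3, which has 341 GB free.
287 GB fits there.

3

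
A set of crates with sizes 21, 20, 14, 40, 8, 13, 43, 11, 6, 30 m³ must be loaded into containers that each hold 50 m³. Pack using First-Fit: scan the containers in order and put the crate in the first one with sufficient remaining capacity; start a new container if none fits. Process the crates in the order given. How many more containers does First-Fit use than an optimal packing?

0

First-Fit: [21,20,8] [14,13,11,6] [40] [43] [30] → 5 containers.
Total size 206 m³; any packing needs at least ⌈206/50⌉ = 5 containers.
So 5 is already optimal.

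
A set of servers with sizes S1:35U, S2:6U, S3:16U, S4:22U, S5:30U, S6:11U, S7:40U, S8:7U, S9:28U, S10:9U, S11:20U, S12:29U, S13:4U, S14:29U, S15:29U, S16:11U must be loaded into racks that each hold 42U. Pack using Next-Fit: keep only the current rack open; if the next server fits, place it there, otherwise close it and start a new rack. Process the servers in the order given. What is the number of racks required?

S1 (35U) → rack 1 (remaining 7U)
S2 (6U) → rack 1 (remaining 1U)
S3 (16U) → rack 2 (remaining 26U)
S4 (22U) → rack 2 (remaining 4U)
S5 (30U) → rack 3 (remaining 12U)
S6 (11U) → rack 3 (remaining 1U)
S7 (40U) → rack 4 (remaining 2U)
S8 (7U) → rack 5 (remaining 35U)
S9 (28U) → rack 5 (remaining 7U)
S10 (9U) → rack 6 (remaining 33U)
S11 (20U) → rack 6 (remaining 13U)
S12 (29U) → rack 7 (remaining 13U)
S13 (4U) → rack 7 (remaining 9U)
S14 (29U) → rack 8 (remaining 13U)
S15 (29U) → rack 9 (remaining 13U)
S16 (11U) → rack 9 (remaining 2U)

9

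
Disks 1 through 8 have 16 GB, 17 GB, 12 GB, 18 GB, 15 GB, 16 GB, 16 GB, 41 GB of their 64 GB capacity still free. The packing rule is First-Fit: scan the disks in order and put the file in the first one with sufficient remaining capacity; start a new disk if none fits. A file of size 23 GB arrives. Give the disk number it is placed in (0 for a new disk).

8

Disks with room: disk 8 (41 GB).
The first with room is disk 8.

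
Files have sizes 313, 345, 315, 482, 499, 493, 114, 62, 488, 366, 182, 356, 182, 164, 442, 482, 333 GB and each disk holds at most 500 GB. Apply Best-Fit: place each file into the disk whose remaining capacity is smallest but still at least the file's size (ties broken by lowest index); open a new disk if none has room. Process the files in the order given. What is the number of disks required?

Put 313 GB in disk 1; 187 GB remain.
Put 345 GB in disk 2; 155 GB remain.
Put 315 GB in disk 3; 185 GB remain.
Put 482 GB in disk 4; 18 GB remain.
Put 499 GB in disk 5; 1 GB remain.
Put 493 GB in disk 6; 7 GB remain.
Put 114 GB in disk 2; 41 GB remain.
Put 62 GB in disk 3; 123 GB remain.
Put 488 GB in disk 7; 12 GB remain.
Put 366 GB in disk 8; 134 GB remain.
Put 182 GB in disk 1; 5 GB remain.
Put 356 GB in disk 9; 144 GB remain.
Put 182 GB in disk 10; 318 GB remain.
Put 164 GB in disk 10; 154 GB remain.
Put 442 GB in disk 11; 58 GB remain.
Put 482 GB in disk 12; 18 GB remain.
Put 333 GB in disk 13; 167 GB remain.
Final disks: [313,182] [345,114] [315,62] [482] [499] [493] [488] [366] [356] [182,164] [442] [482] [333].

13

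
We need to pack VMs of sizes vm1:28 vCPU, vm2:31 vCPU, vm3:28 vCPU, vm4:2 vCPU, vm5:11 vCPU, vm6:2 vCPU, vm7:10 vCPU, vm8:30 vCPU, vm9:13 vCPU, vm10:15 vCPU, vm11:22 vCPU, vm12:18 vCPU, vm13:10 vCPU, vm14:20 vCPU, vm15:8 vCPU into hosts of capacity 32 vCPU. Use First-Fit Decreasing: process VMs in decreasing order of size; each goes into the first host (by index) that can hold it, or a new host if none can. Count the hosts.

9

Sorted descending: 31, 30, 28, 28, 22, 20, 18, 15, 13, 11, 10, 10, 8, 2, 2.
Put 31 vCPU in host 1; 1 vCPU remain.
Put 30 vCPU in host 2; 2 vCPU remain.
Put 28 vCPU in host 3; 4 vCPU remain.
Put 28 vCPU in host 4; 4 vCPU remain.
Put 22 vCPU in host 5; 10 vCPU remain.
Put 20 vCPU in host 6; 12 vCPU remain.
Put 18 vCPU in host 7; 14 vCPU remain.
Put 15 vCPU in host 8; 17 vCPU remain.
Put 13 vCPU in host 7; 1 vCPU remain.
Put 11 vCPU in host 6; 1 vCPU remain.
Put 10 vCPU in host 5; 0 vCPU remain.
Put 10 vCPU in host 8; 7 vCPU remain.
Put 8 vCPU in host 9; 24 vCPU remain.
Put 2 vCPU in host 2; 0 vCPU remain.
Put 2 vCPU in host 3; 2 vCPU remain.
Final hosts: [31] [30,2] [28,2] [28] [22,10] [20,11] [18,13] [15,10] [8].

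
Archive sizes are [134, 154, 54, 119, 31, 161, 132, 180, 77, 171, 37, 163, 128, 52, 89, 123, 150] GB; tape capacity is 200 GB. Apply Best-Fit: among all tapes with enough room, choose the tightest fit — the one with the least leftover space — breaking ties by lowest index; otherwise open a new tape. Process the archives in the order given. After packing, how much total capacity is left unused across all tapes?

Put 134 GB in tape 1; 66 GB remain.
Put 154 GB in tape 2; 46 GB remain.
Put 54 GB in tape 1; 12 GB remain.
Put 119 GB in tape 3; 81 GB remain.
Put 31 GB in tape 2; 15 GB remain.
Put 161 GB in tape 4; 39 GB remain.
Put 132 GB in tape 5; 68 GB remain.
Put 180 GB in tape 6; 20 GB remain.
Put 77 GB in tape 3; 4 GB remain.
Put 171 GB in tape 7; 29 GB remain.
Put 37 GB in tape 4; 2 GB remain.
Put 163 GB in tape 8; 37 GB remain.
Put 128 GB in tape 9; 72 GB remain.
Put 52 GB in tape 5; 16 GB remain.
Put 89 GB in tape 10; 111 GB remain.
Put 123 GB in tape 11; 77 GB remain.
Put 150 GB in tape 12; 50 GB remain.
12 tapes × 200 GB = 2400 GB; used 1955 GB; unused 445 GB.

445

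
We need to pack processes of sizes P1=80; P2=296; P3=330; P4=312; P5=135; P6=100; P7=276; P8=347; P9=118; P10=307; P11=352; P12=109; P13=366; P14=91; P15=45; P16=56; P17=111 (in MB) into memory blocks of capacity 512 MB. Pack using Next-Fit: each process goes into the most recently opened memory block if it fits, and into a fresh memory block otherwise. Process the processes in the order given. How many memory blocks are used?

9

P1 (80 MB) → memory block 1 (remaining 432 MB)
P2 (296 MB) → memory block 1 (remaining 136 MB)
P3 (330 MB) → memory block 2 (remaining 182 MB)
P4 (312 MB) → memory block 3 (remaining 200 MB)
P5 (135 MB) → memory block 3 (remaining 65 MB)
P6 (100 MB) → memory block 4 (remaining 412 MB)
P7 (276 MB) → memory block 4 (remaining 136 MB)
P8 (347 MB) → memory block 5 (remaining 165 MB)
P9 (118 MB) → memory block 5 (remaining 47 MB)
P10 (307 MB) → memory block 6 (remaining 205 MB)
P11 (352 MB) → memory block 7 (remaining 160 MB)
P12 (109 MB) → memory block 7 (remaining 51 MB)
P13 (366 MB) → memory block 8 (remaining 146 MB)
P14 (91 MB) → memory block 8 (remaining 55 MB)
P15 (45 MB) → memory block 8 (remaining 10 MB)
P16 (56 MB) → memory block 9 (remaining 456 MB)
P17 (111 MB) → memory block 9 (remaining 345 MB)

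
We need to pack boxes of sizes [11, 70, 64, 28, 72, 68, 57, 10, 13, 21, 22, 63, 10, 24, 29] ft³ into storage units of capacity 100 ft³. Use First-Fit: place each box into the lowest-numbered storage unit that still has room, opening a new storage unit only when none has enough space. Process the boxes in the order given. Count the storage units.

11 ft³ → storage unit 1 (remaining 89 ft³)
70 ft³ → storage unit 1 (remaining 19 ft³)
64 ft³ → storage unit 2 (remaining 36 ft³)
28 ft³ → storage unit 2 (remaining 8 ft³)
72 ft³ → storage unit 3 (remaining 28 ft³)
68 ft³ → storage unit 4 (remaining 32 ft³)
57 ft³ → storage unit 5 (remaining 43 ft³)
10 ft³ → storage unit 1 (remaining 9 ft³)
13 ft³ → storage unit 3 (remaining 15 ft³)
21 ft³ → storage unit 4 (remaining 11 ft³)
22 ft³ → storage unit 5 (remaining 21 ft³)
63 ft³ → storage unit 6 (remaining 37 ft³)
10 ft³ → storage unit 3 (remaining 5 ft³)
24 ft³ → storage unit 6 (remaining 13 ft³)
29 ft³ → storage unit 7 (remaining 71 ft³)
Final storage units: [11,70,10] [64,28] [72,13,10] [68,21] [57,22] [63,24] [29].

7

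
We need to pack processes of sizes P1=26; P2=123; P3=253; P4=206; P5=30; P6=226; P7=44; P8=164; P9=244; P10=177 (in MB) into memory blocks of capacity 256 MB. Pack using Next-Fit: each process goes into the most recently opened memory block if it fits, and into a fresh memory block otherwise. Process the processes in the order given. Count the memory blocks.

7

memory block 1: place P1 (26 MB), 230 MB left
memory block 1: place P2 (123 MB), 107 MB left
memory block 2: place P3 (253 MB), 3 MB left
memory block 3: place P4 (206 MB), 50 MB left
memory block 3: place P5 (30 MB), 20 MB left
memory block 4: place P6 (226 MB), 30 MB left
memory block 5: place P7 (44 MB), 212 MB left
memory block 5: place P8 (164 MB), 48 MB left
memory block 6: place P9 (244 MB), 12 MB left
memory block 7: place P10 (177 MB), 79 MB left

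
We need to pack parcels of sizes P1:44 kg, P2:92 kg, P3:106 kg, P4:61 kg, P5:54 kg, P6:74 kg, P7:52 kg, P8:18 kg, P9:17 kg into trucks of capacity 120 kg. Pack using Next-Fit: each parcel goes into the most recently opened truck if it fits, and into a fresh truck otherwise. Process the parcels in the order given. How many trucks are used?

6

Put P1 (44 kg) in truck 1; 76 kg remain.
Put P2 (92 kg) in truck 2; 28 kg remain.
Put P3 (106 kg) in truck 3; 14 kg remain.
Put P4 (61 kg) in truck 4; 59 kg remain.
Put P5 (54 kg) in truck 4; 5 kg remain.
Put P6 (74 kg) in truck 5; 46 kg remain.
Put P7 (52 kg) in truck 6; 68 kg remain.
Put P8 (18 kg) in truck 6; 50 kg remain.
Put P9 (17 kg) in truck 6; 33 kg remain.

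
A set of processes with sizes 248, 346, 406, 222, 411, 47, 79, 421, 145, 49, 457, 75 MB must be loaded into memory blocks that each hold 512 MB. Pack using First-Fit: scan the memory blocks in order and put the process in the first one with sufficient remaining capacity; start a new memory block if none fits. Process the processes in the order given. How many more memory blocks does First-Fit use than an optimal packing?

1

First-Fit: [248,222] [346,47,79] [406,49] [411,75] [421] [145] [457] → 7 memory blocks.
Total size 2906 MB; any packing needs at least ⌈2906/512⌉ = 6 memory blocks.
An optimal packing achieves that bound: [457,49] [421,79] [411,75] [406,47] [346,145] [248,222] → 6 memory blocks.
Excess: 7 − 6 = 1.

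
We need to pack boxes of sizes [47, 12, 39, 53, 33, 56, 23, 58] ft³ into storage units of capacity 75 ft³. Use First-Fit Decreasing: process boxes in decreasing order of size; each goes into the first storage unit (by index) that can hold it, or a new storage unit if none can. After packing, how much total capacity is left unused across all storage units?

54

Sorted descending: 58, 56, 53, 47, 39, 33, 23, 12.
storage unit 1: place 58 ft³, 17 ft³ left
storage unit 2: place 56 ft³, 19 ft³ left
storage unit 3: place 53 ft³, 22 ft³ left
storage unit 4: place 47 ft³, 28 ft³ left
storage unit 5: place 39 ft³, 36 ft³ left
storage unit 5: place 33 ft³, 3 ft³ left
storage unit 4: place 23 ft³, 5 ft³ left
storage unit 1: place 12 ft³, 5 ft³ left
5 storage units × 75 ft³ = 375 ft³; used 321 ft³; unused 54 ft³.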